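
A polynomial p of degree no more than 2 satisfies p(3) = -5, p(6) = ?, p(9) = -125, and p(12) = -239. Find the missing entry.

The 3 known points determine the degree-2 polynomial uniquely.
Write p(u) = au^2 + bu + c. Substituting each data point gives a linear system:
  9a + 3b + c = -5
  81a + 9b + c = -125
  144a + 12b + c = -239
Solving the system yields a = -2, b = 4, c = 1.
So p(u) = -2u^2 + 4u + 1.
Then p(6) = -47.

-47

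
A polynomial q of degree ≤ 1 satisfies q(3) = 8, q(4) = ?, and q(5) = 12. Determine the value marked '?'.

10

On equispaced nodes a degree-1 polynomial has vanishing second forward difference, so
  q(3) - 2·q(4) + q(5) = 0.
Substituting the known values and solving for q(4):
  -2·q(4) = -20
  q(4) = 10.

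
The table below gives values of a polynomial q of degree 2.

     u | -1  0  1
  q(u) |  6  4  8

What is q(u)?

Write q(u) = au^2 + bu + c. Substituting each data point gives a linear system:
  a - b + c = 6
  c = 4
  a + b + c = 8
Solving the system yields a = 3, b = 1, c = 4.
So q(u) = 3u^2 + u + 4.
Check: q(-1) = 6. ✓

q(u) = 3u^2 + u + 4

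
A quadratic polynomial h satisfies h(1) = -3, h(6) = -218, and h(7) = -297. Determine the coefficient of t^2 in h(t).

Write h(t) = at^2 + bt + c. Substituting each data point gives a linear system:
  a + b + c = -3
  36a + 6b + c = -218
  49a + 7b + c = -297
Solving the system yields a = -6, b = -1, c = 4.
So h(t) = -6t^2 - t + 4.
The leading coefficient is -6.

-6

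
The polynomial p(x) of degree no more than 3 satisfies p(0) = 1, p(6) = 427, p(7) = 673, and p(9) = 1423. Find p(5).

Write p(x) = ax^3 + bx^2 + cx + d. Substituting each data point gives a linear system:
  d = 1
  216a + 36b + 6c + d = 427
  343a + 49b + 7c + d = 673
  729a + 81b + 9c + d = 1423
Solving the system yields a = 2, b = -1, c = 5, d = 1.
So p(x) = 2x^3 - x^2 + 5x + 1.
Then p(5) = 251.

251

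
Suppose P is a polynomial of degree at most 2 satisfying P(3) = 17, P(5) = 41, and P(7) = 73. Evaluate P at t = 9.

Write P(t) = at^2 + bt + c. Substituting each data point gives a linear system:
  9a + 3b + c = 17
  25a + 5b + c = 41
  49a + 7b + c = 73
Solving the system yields a = 1, b = 4, c = -4.
So P(t) = t^2 + 4t - 4.
Then P(9) = 113.

113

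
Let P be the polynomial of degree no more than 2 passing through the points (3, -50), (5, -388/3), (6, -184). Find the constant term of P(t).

-6

Write P(t) = at^2 + bt + c. Substituting each data point gives a linear system:
  9a + 3b + c = -50
  25a + 5b + c = -388/3
  36a + 6b + c = -184
Solving the system yields a = -5, b = 1/3, c = -6.
So P(t) = -5t^2 + (1/3)t - 6.
The constant term is -6.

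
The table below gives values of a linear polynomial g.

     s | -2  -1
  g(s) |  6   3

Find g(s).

Write g(s) = as + b. Substituting each data point gives a linear system:
  -2a + b = 6
  -a + b = 3
Solving the system yields a = -3, b = 0.
So g(s) = -3s.
Check: g(-1) = 3. ✓

g(s) = -3s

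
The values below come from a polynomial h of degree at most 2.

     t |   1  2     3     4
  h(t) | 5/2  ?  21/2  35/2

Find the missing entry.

11/2

On equispaced nodes a degree-2 polynomial has vanishing third forward difference, so
  - h(1) + 3·h(2) - 3·h(3) + h(4) = 0.
Substituting the known values and solving for h(2):
  3·h(2) = 33/2
  h(2) = 11/2.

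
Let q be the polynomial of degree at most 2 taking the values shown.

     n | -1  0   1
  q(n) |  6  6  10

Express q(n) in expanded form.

Using the Lagrange interpolation formula with nodes -1, 0, 1:
  L_0(n) = n(n - 1) / 2
  L_1(n) = (n + 1)(n - 1) / -1
  L_2(n) = (n + 1)n / 2
Then q(n) = 6·L_0(n) + 6·L_1(n) + 10·L_2(n).
Expanding and collecting terms gives q(n) = 2n^2 + 2n + 6.
Check: q(1) = 10. ✓

q(n) = 2n^2 + 2n + 6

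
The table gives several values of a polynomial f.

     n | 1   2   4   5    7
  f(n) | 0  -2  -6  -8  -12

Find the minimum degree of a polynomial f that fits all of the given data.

Divided differences on the nodes 1, 2, 4, 5, 7:
  order 0: 0  -2  -6  -8  -12
  order 1: -2  -2  -2  -2
  order 2: 0  0  0
  order 3: 0  0
  order 4: 0
The order-1 divided differences are all -2 (nonzero) and every higher order vanishes, so the data lies on a polynomial of degree exactly 1.

1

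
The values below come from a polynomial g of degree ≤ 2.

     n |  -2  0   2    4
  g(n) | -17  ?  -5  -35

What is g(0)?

The 3 known points determine the degree-2 polynomial uniquely.
Write g(n) = an^2 + bn + c. Substituting each data point gives a linear system:
  4a - 2b + c = -17
  4a + 2b + c = -5
  16a + 4b + c = -35
Solving the system yields a = -3, b = 3, c = 1.
So g(n) = -3n^2 + 3n + 1.
Then g(0) = 1.

1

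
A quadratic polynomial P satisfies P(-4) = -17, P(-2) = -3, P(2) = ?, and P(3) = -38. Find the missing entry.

-23

The 3 known points determine the degree-2 polynomial uniquely.
Write P(s) = as^2 + bs + c. Substituting each data point gives a linear system:
  16a - 4b + c = -17
  4a - 2b + c = -3
  9a + 3b + c = -38
Solving the system yields a = -2, b = -5, c = -5.
So P(s) = -2s² - 5s - 5.
Then P(2) = -23.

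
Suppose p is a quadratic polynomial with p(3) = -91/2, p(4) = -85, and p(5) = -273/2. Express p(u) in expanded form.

p(u) = -6u^2 + (5/2)u + 1

Using the Lagrange interpolation formula with nodes 3, 4, 5:
  L_0(u) = (u - 4)(u - 5) / 2
  L_1(u) = (u - 3)(u - 5) / -1
  L_2(u) = (u - 3)(u - 4) / 2
Then p(u) = -91/2·L_0(u) - 85·L_1(u) - 273/2·L_2(u).
Expanding and collecting terms gives p(u) = -6u^2 + (5/2)u + 1.
Check: p(4) = -85. ✓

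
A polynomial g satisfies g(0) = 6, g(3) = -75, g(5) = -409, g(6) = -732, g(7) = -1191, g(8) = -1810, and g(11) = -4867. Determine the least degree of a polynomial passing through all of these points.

Divided differences on the nodes 0, 3, 5, 6, 7, 8, 11:
  order 0: 6  -75  -409  -732  -1191  -1810  -4867
  order 1: -27  -167  -323  -459  -619  -1019
  order 2: -28  -52  -68  -80  -100
  order 3: -4  -4  -4  -4
  order 4: 0  0  0
  order 5: 0  0
  order 6: 0
The order-3 divided differences are all -4 (nonzero) and every higher order vanishes, so the data lies on a polynomial of degree exactly 3.

3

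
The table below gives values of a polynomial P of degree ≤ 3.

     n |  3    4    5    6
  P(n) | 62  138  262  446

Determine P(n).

P(n) = 2n^3 + 2n + 2

Write P(n) = an^3 + bn^2 + cn + d. Substituting each data point gives a linear system:
  27a + 9b + 3c + d = 62
  64a + 16b + 4c + d = 138
  125a + 25b + 5c + d = 262
  216a + 36b + 6c + d = 446
Solving the system yields a = 2, b = 0, c = 2, d = 2.
So P(n) = 2n^3 + 2n + 2.
Check: P(6) = 446. ✓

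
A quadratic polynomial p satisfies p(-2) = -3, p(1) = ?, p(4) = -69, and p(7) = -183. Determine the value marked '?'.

-9

On equispaced nodes a degree-2 polynomial has vanishing third forward difference, so
  - p(-2) + 3·p(1) - 3·p(4) + p(7) = 0.
Substituting the known values and solving for p(1):
  3·p(1) = -27
  p(1) = -9.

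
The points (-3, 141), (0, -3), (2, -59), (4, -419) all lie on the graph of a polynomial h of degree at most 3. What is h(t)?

Write h(t) = at^3 + bt^2 + ct + d. Substituting each data point gives a linear system:
  -27a + 9b - 3c + d = 141
  d = -3
  8a + 4b + 2c + d = -59
  64a + 16b + 4c + d = -419
Solving the system yields a = -6, b = -2, c = 0, d = -3.
So h(t) = -6t^3 - 2t^2 - 3.
Check: h(0) = -3. ✓

h(t) = -6t^3 - 2t^2 - 3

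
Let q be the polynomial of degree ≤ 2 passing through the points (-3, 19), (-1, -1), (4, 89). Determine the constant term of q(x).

1

Write q(x) = ax^2 + bx + c. Substituting each data point gives a linear system:
  9a - 3b + c = 19
  a - b + c = -1
  16a + 4b + c = 89
Solving the system yields a = 4, b = 6, c = 1.
So q(x) = 4x² + 6x + 1.
The constant term is 1.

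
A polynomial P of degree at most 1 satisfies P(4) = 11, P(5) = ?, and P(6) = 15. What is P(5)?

13

The 2 known points determine the degree-1 polynomial uniquely.
Write P(s) = as + b. Substituting each data point gives a linear system:
  4a + b = 11
  6a + b = 15
Solving the system yields a = 2, b = 3.
So P(s) = 2s + 3.
Then P(5) = 13.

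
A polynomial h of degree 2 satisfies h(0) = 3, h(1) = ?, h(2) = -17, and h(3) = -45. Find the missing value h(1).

-1

The 3 known points determine the degree-2 polynomial uniquely.
Write h(s) = as^2 + bs + c. Substituting each data point gives a linear system:
  c = 3
  4a + 2b + c = -17
  9a + 3b + c = -45
Solving the system yields a = -6, b = 2, c = 3.
So h(s) = -6s^2 + 2s + 3.
Then h(1) = -1.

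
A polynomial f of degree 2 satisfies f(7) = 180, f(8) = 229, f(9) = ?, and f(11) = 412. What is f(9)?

284

The 3 known points determine the degree-2 polynomial uniquely.
Write f(x) = ax^2 + bx + c. Substituting each data point gives a linear system:
  49a + 7b + c = 180
  64a + 8b + c = 229
  121a + 11b + c = 412
Solving the system yields a = 3, b = 4, c = 5.
So f(x) = 3x^2 + 4x + 5.
Then f(9) = 284.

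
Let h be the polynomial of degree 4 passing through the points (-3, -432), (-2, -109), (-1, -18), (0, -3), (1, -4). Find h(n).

h(n) = -4n^4 + 2n^3 - 4n^2 + 5n - 3

Write h(n) = an^4 + bn^3 + cn^2 + dn + e. Substituting each data point gives a linear system:
  81a - 27b + 9c - 3d + e = -432
  16a - 8b + 4c - 2d + e = -109
  a - b + c - d + e = -18
  e = -3
  a + b + c + d + e = -4
Solving the system yields a = -4, b = 2, c = -4, d = 5, e = -3.
So h(n) = -4n⁴ + 2n³ - 4n² + 5n - 3.
Check: h(-1) = -18. ✓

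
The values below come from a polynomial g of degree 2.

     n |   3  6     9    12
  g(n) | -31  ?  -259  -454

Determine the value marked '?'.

-118

The 3 known points determine the degree-2 polynomial uniquely.
Write g(n) = an^2 + bn + c. Substituting each data point gives a linear system:
  9a + 3b + c = -31
  81a + 9b + c = -259
  144a + 12b + c = -454
Solving the system yields a = -3, b = -2, c = 2.
So g(n) = -3n² - 2n + 2.
Then g(6) = -118.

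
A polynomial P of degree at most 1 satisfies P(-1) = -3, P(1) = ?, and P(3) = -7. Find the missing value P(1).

On equispaced nodes a degree-1 polynomial has vanishing second forward difference, so
  P(-1) - 2·P(1) + P(3) = 0.
Substituting the known values and solving for P(1):
  -2·P(1) = 10
  P(1) = -5.

-5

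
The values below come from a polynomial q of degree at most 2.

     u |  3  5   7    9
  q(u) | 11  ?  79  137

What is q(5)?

On equispaced nodes a degree-2 polynomial has vanishing third forward difference, so
  - q(3) + 3·q(5) - 3·q(7) + q(9) = 0.
Substituting the known values and solving for q(5):
  3·q(5) = 111
  q(5) = 37.

37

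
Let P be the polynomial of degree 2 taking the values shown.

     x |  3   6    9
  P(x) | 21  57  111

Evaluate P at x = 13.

Forward differences of the values at x = 3, 6, 9:
  P  : 21  57  111
  Δ  : 36  54
  Δ^2: 18
The second differences are constant, confirming degree 2.
Interpolating (Newton forward form) and evaluating at x = 13 gives P(13) = 211.

211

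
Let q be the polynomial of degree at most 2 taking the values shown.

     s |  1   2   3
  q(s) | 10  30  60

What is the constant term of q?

Write q(s) = as^2 + bs + c. Substituting each data point gives a linear system:
  a + b + c = 10
  4a + 2b + c = 30
  9a + 3b + c = 60
Solving the system yields a = 5, b = 5, c = 0.
So q(s) = 5s² + 5s.
The constant term is 0.

0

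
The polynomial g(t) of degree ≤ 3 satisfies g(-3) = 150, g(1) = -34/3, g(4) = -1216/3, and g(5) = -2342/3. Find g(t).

g(t) = -6t^3 - t^2 - (1/3)t - 4

Using the Lagrange interpolation formula with nodes -3, 1, 4, 5:
  L_0(t) = (t - 1)(t - 4)(t - 5) / -224
  L_1(t) = (t + 3)(t - 4)(t - 5) / 48
  L_2(t) = (t + 3)(t - 1)(t - 5) / -21
  L_3(t) = (t + 3)(t - 1)(t - 4) / 32
Then g(t) = 150·L_0(t) - 34/3·L_1(t) - 1216/3·L_2(t) - 2342/3·L_3(t).
Expanding and collecting terms gives g(t) = -6t^3 - t^2 - (1/3)t - 4.
Check: g(4) = -1216/3. ✓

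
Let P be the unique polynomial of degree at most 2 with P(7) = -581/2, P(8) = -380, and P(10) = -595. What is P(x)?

P(x) = -6x^2 + (1/2)x

Using the Lagrange interpolation formula with nodes 7, 8, 10:
  L_0(x) = (x - 8)(x - 10) / 3
  L_1(x) = (x - 7)(x - 10) / -2
  L_2(x) = (x - 7)(x - 8) / 6
Then P(x) = -581/2·L_0(x) - 380·L_1(x) - 595·L_2(x).
Expanding and collecting terms gives P(x) = -6x^2 + (1/2)x.
Check: P(8) = -380. ✓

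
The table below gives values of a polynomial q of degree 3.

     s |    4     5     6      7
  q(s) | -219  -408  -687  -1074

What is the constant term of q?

-3

Write q(s) = as^3 + bs^2 + cs + d. Substituting each data point gives a linear system:
  64a + 16b + 4c + d = -219
  125a + 25b + 5c + d = -408
  216a + 36b + 6c + d = -687
  343a + 49b + 7c + d = -1074
Solving the system yields a = -3, b = 0, c = -6, d = -3.
So q(s) = -3s^3 - 6s - 3.
The constant term is -3.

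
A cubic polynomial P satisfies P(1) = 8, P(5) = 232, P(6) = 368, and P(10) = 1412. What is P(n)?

Write P(n) = an^3 + bn^2 + cn + d. Substituting each data point gives a linear system:
  a + b + c + d = 8
  125a + 25b + 5c + d = 232
  216a + 36b + 6c + d = 368
  1000a + 100b + 10c + d = 1412
Solving the system yields a = 1, b = 4, c = 1, d = 2.
So P(n) = n^3 + 4n^2 + n + 2.
Check: P(6) = 368. ✓

P(n) = n^3 + 4n^2 + n + 2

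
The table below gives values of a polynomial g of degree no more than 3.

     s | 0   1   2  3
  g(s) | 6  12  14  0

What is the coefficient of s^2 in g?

4

Write g(s) = as^3 + bs^2 + cs + d. Substituting each data point gives a linear system:
  d = 6
  a + b + c + d = 12
  8a + 4b + 2c + d = 14
  27a + 9b + 3c + d = 0
Solving the system yields a = -2, b = 4, c = 4, d = 6.
So g(s) = -2s^3 + 4s^2 + 4s + 6.
The coefficient of s^2 is 4.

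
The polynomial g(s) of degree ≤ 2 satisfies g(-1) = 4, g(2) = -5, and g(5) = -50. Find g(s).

Write g(s) = as^2 + bs + c. Substituting each data point gives a linear system:
  a - b + c = 4
  4a + 2b + c = -5
  25a + 5b + c = -50
Solving the system yields a = -2, b = -1, c = 5.
So g(s) = -2s² - s + 5.
Check: g(-1) = 4. ✓

g(s) = -2s^2 - s + 5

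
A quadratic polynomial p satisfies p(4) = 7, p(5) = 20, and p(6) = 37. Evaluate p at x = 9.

Forward differences of the values at x = 4, 5, 6:
  p  : 7  20  37
  Δ  : 13  17
  Δ^2: 4
The second differences are constant, confirming degree 2.
Interpolating (Newton forward form) and evaluating at x = 9 gives p(9) = 112.

112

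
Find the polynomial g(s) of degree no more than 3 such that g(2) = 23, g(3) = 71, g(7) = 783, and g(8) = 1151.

g(s) = 2s^3 + 2s^2 - 1

Write g(s) = as^3 + bs^2 + cs + d. Substituting each data point gives a linear system:
  8a + 4b + 2c + d = 23
  27a + 9b + 3c + d = 71
  343a + 49b + 7c + d = 783
  512a + 64b + 8c + d = 1151
Solving the system yields a = 2, b = 2, c = 0, d = -1.
So g(s) = 2s^3 + 2s^2 - 1.
Check: g(3) = 71. ✓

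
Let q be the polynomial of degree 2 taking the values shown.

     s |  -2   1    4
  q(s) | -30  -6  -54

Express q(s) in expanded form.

Write q(s) = as^2 + bs + c. Substituting each data point gives a linear system:
  4a - 2b + c = -30
  a + b + c = -6
  16a + 4b + c = -54
Solving the system yields a = -4, b = 4, c = -6.
So q(s) = -4s^2 + 4s - 6.
Check: q(1) = -6. ✓

q(s) = -4s^2 + 4s - 6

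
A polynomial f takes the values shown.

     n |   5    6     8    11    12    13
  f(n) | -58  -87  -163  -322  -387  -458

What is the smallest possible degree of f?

2

Divided differences on the nodes 5, 6, 8, 11, 12, 13:
  order 0: -58  -87  -163  -322  -387  -458
  order 1: -29  -38  -53  -65  -71
  order 2: -3  -3  -3  -3
  order 3: 0  0  0
  order 4: 0  0
  order 5: 0
The order-2 divided differences are all -3 (nonzero) and every higher order vanishes, so the data lies on a polynomial of degree exactly 2.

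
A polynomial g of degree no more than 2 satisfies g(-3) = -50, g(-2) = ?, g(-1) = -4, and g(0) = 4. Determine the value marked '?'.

The 3 known points determine the degree-2 polynomial uniquely.
Write g(t) = at^2 + bt + c. Substituting each data point gives a linear system:
  9a - 3b + c = -50
  a - b + c = -4
  c = 4
Solving the system yields a = -5, b = 3, c = 4.
So g(t) = -5t^2 + 3t + 4.
Then g(-2) = -22.

-22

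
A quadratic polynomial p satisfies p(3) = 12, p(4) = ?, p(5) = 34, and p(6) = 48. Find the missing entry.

22

The 3 known points determine the degree-2 polynomial uniquely.
Write p(t) = at^2 + bt + c. Substituting each data point gives a linear system:
  9a + 3b + c = 12
  25a + 5b + c = 34
  36a + 6b + c = 48
Solving the system yields a = 1, b = 3, c = -6.
So p(t) = t^2 + 3t - 6.
Then p(4) = 22.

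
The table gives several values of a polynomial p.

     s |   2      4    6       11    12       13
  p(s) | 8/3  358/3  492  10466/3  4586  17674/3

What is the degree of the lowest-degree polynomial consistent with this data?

3

Divided differences on the nodes 2, 4, 6, 11, 12, 13:
  order 0: 8/3  358/3  492  10466/3  4586  17674/3
  order 1: 175/3  559/3  1798/3  3292/3  3916/3
  order 2: 32  59  83  104
  order 3: 3  3  3
  order 4: 0  0
  order 5: 0
The order-3 divided differences are all 3 (nonzero) and every higher order vanishes, so the data lies on a polynomial of degree exactly 3.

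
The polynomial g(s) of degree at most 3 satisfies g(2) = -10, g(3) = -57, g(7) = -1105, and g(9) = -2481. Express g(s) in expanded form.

g(s) = -4s^3 + 5s^2 + 4s - 6

Write g(s) = as^3 + bs^2 + cs + d. Substituting each data point gives a linear system:
  8a + 4b + 2c + d = -10
  27a + 9b + 3c + d = -57
  343a + 49b + 7c + d = -1105
  729a + 81b + 9c + d = -2481
Solving the system yields a = -4, b = 5, c = 4, d = -6.
So g(s) = -4s^3 + 5s^2 + 4s - 6.
Check: g(3) = -57. ✓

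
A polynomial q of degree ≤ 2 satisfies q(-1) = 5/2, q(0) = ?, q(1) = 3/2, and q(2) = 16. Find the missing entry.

-3

On equispaced nodes a degree-2 polynomial has vanishing third forward difference, so
  - q(-1) + 3·q(0) - 3·q(1) + q(2) = 0.
Substituting the known values and solving for q(0):
  3·q(0) = -9
  q(0) = -3.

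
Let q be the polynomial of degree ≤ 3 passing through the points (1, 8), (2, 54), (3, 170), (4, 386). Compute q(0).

Forward differences of the values at u = 1, 2, 3, 4:
  q  : 8  54  170  386
  Δ  : 46  116  216
  Δ^2: 70  100
  Δ^3: 30
The third differences are constant, confirming degree 3.
Interpolating (Newton forward form) and evaluating at u = 0 gives q(0) = 2.

2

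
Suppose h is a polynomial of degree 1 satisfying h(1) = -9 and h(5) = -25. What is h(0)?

Using the Lagrange interpolation formula with nodes 1, 5:
  L_0(x) = (x - 5) / -4
  L_1(x) = (x - 1) / 4
Then h(x) = -9·L_0(x) - 25·L_1(x).
Expanding and collecting terms gives h(x) = -4x - 5.
Evaluating at x = 0: h(0) = -5.

-5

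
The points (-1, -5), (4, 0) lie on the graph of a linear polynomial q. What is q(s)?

Using the Lagrange interpolation formula with nodes -1, 4:
  L_0(s) = (s - 4) / -5
  L_1(s) = (s + 1) / 5
Then q(s) = -5·L_0(s) + 0·L_1(s).
Expanding and collecting terms gives q(s) = s - 4.
Check: q(-1) = -5. ✓

q(s) = s - 4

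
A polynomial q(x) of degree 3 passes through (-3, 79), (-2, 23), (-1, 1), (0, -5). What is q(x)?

Using the Lagrange interpolation formula with nodes -3, -2, -1, 0:
  L_0(x) = (x + 2)(x + 1)x / -6
  L_1(x) = (x + 3)(x + 1)x / 2
  L_2(x) = (x + 3)(x + 2)x / -2
  L_3(x) = (x + 3)(x + 2)(x + 1) / 6
Then q(x) = 79·L_0(x) + 23·L_1(x) + 1·L_2(x) - 5·L_3(x).
Expanding and collecting terms gives q(x) = -3x³ - x² - 4x - 5.
Check: q(-3) = 79. ✓

q(x) = -3x^3 - x^2 - 4x - 5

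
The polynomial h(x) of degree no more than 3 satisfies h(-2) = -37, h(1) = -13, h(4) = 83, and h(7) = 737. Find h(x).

h(x) = 3x^3 - 5x^2 - 6x - 5

Write h(x) = ax^3 + bx^2 + cx + d. Substituting each data point gives a linear system:
  -8a + 4b - 2c + d = -37
  a + b + c + d = -13
  64a + 16b + 4c + d = 83
  343a + 49b + 7c + d = 737
Solving the system yields a = 3, b = -5, c = -6, d = -5.
So h(x) = 3x^3 - 5x^2 - 6x - 5.
Check: h(-2) = -37. ✓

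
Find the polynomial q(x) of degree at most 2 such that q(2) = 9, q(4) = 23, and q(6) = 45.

Write q(x) = ax^2 + bx + c. Substituting each data point gives a linear system:
  4a + 2b + c = 9
  16a + 4b + c = 23
  36a + 6b + c = 45
Solving the system yields a = 1, b = 1, c = 3.
So q(x) = x^2 + x + 3.
Check: q(6) = 45. ✓

q(x) = x^2 + x + 3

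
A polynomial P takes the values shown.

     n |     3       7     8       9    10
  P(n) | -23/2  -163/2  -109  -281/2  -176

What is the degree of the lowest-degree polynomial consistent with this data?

2

Divided differences on the nodes 3, 7, 8, 9, 10:
  order 0: -23/2  -163/2  -109  -281/2  -176
  order 1: -35/2  -55/2  -63/2  -71/2
  order 2: -2  -2  -2
  order 3: 0  0
  order 4: 0
The order-2 divided differences are all -2 (nonzero) and every higher order vanishes, so the data lies on a polynomial of degree exactly 2.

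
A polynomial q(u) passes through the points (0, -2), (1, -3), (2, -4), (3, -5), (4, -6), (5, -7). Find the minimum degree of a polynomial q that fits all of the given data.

Forward differences of the values at u = 0, 1, 2, 3, 4, 5:
  q  : -2  -3  -4  -5  -6  -7
  Δ  : -1  -1  -1  -1  -1
  Δ^2: 0  0  0  0
  Δ^3: 0  0  0
  Δ^4: 0  0
  Δ^5: 0
The first differences are constant (-1) and nonzero, while all higher differences vanish, so the minimal degree is 1.

1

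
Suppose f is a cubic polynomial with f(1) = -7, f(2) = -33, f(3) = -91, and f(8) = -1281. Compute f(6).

-577

Using the Lagrange interpolation formula with nodes 1, 2, 3, 8:
  L_0(t) = (t - 2)(t - 3)(t - 8) / -14
  L_1(t) = (t - 1)(t - 3)(t - 8) / 6
  L_2(t) = (t - 1)(t - 2)(t - 8) / -10
  L_3(t) = (t - 1)(t - 2)(t - 3) / 210
Then f(t) = -7·L_0(t) - 33·L_1(t) - 91·L_2(t) - 1281·L_3(t).
Expanding and collecting terms gives f(t) = -2t^3 - 4t^2 - 1.
Evaluating at t = 6: f(6) = -577.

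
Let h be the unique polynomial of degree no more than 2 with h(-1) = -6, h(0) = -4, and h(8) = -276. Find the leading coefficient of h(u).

Write h(u) = au^2 + bu + c. Substituting each data point gives a linear system:
  a - b + c = -6
  c = -4
  64a + 8b + c = -276
Solving the system yields a = -4, b = -2, c = -4.
So h(u) = -4u^2 - 2u - 4.
The leading coefficient is -4.

-4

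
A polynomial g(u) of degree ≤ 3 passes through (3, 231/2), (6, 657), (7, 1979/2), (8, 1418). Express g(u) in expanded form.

Write g(u) = au^3 + bu^2 + cu + d. Substituting each data point gives a linear system:
  27a + 9b + 3c + d = 231/2
  216a + 36b + 6c + d = 657
  343a + 49b + 7c + d = 1979/2
  512a + 64b + 8c + d = 1418
Solving the system yields a = 2, b = 6, c = 1/2, d = 6.
So g(u) = 2u³ + 6u² + (1/2)u + 6.
Check: g(7) = 1979/2. ✓

g(u) = 2u^3 + 6u^2 + (1/2)u + 6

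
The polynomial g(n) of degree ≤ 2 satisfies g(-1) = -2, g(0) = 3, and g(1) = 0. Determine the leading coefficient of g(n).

Write g(n) = an^2 + bn + c. Substituting each data point gives a linear system:
  a - b + c = -2
  c = 3
  a + b + c = 0
Solving the system yields a = -4, b = 1, c = 3.
So g(n) = -4n² + n + 3.
The leading coefficient is -4.

-4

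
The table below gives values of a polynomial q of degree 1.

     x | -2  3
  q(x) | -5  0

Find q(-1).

Write q(x) = ax + b. Substituting each data point gives a linear system:
  -2a + b = -5
  3a + b = 0
Solving the system yields a = 1, b = -3.
So q(x) = x - 3.
Then q(-1) = -4.

-4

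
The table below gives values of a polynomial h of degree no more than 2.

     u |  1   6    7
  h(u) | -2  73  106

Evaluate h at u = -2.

25

Using the Lagrange interpolation formula with nodes 1, 6, 7:
  L_0(u) = (u - 6)(u - 7) / 30
  L_1(u) = (u - 1)(u - 7) / -5
  L_2(u) = (u - 1)(u - 6) / 6
Then h(u) = -2·L_0(u) + 73·L_1(u) + 106·L_2(u).
Expanding and collecting terms gives h(u) = 3u² - 6u + 1.
Evaluating at u = -2: h(-2) = 25.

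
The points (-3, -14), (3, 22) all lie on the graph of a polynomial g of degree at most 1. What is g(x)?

g(x) = 6x + 4

Write g(x) = ax + b. Substituting each data point gives a linear system:
  -3a + b = -14
  3a + b = 22
Solving the system yields a = 6, b = 4.
So g(x) = 6x + 4.
Check: g(3) = 22. ✓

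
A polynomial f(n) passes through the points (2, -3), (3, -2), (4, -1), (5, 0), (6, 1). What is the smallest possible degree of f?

Forward differences of the values at n = 2, 3, 4, 5, 6:
  f  : -3  -2  -1  0  1
  Δ  : 1  1  1  1
  Δ^2: 0  0  0
  Δ^3: 0  0
  Δ^4: 0
The first differences are constant (1) and nonzero, while all higher differences vanish, so the minimal degree is 1.

1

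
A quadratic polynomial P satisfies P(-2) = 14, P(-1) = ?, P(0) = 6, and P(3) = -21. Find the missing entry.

The 3 known points determine the degree-2 polynomial uniquely.
Write P(u) = au^2 + bu + c. Substituting each data point gives a linear system:
  4a - 2b + c = 14
  c = 6
  9a + 3b + c = -21
Solving the system yields a = -1, b = -6, c = 6.
So P(u) = -u² - 6u + 6.
Then P(-1) = 11.

11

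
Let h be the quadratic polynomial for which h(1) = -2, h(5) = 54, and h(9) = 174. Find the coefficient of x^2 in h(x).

2

Write h(x) = ax^2 + bx + c. Substituting each data point gives a linear system:
  a + b + c = -2
  25a + 5b + c = 54
  81a + 9b + c = 174
Solving the system yields a = 2, b = 2, c = -6.
So h(x) = 2x² + 2x - 6.
The leading coefficient is 2.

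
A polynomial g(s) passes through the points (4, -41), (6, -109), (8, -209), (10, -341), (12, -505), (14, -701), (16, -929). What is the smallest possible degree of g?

2

Forward differences of the values at s = 4, 6, 8, 10, 12, 14, 16:
  g  : -41  -109  -209  -341  -505  -701  -929
  Δ  : -68  -100  -132  -164  -196  -228
  Δ^2: -32  -32  -32  -32  -32
  Δ^3: 0  0  0  0
  Δ^4: 0  0  0
  Δ^5: 0  0
  Δ^6: 0
The second differences are constant (-32) and nonzero, while all higher differences vanish, so the minimal degree is 2.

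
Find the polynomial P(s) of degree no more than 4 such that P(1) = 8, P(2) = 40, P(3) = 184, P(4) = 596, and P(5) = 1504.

P(s) = 3s^4 - 4s^3 + 5s^2 + 4

Write P(s) = as^4 + bs^3 + cs^2 + ds + e. Substituting each data point gives a linear system:
  a + b + c + d + e = 8
  16a + 8b + 4c + 2d + e = 40
  81a + 27b + 9c + 3d + e = 184
  256a + 64b + 16c + 4d + e = 596
  625a + 125b + 25c + 5d + e = 1504
Solving the system yields a = 3, b = -4, c = 5, d = 0, e = 4.
So P(s) = 3s^4 - 4s^3 + 5s^2 + 4.
Check: P(3) = 184. ✓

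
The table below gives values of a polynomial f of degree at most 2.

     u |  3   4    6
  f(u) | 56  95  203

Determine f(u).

Using the Lagrange interpolation formula with nodes 3, 4, 6:
  L_0(u) = (u - 4)(u - 6) / 3
  L_1(u) = (u - 3)(u - 6) / -2
  L_2(u) = (u - 3)(u - 4) / 6
Then f(u) = 56·L_0(u) + 95·L_1(u) + 203·L_2(u).
Expanding and collecting terms gives f(u) = 5u^2 + 4u - 1.
Check: f(4) = 95. ✓

f(u) = 5u^2 + 4u - 1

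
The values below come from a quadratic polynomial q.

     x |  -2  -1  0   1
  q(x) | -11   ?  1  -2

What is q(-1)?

On equispaced nodes a degree-2 polynomial has vanishing third forward difference, so
  - q(-2) + 3·q(-1) - 3·q(0) + q(1) = 0.
Substituting the known values and solving for q(-1):
  3·q(-1) = -6
  q(-1) = -2.

-2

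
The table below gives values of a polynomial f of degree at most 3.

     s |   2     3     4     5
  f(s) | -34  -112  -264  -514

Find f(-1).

Using the Lagrange interpolation formula with nodes 2, 3, 4, 5:
  L_0(s) = (s - 3)(s - 4)(s - 5) / -6
  L_1(s) = (s - 2)(s - 4)(s - 5) / 2
  L_2(s) = (s - 2)(s - 3)(s - 5) / -2
  L_3(s) = (s - 2)(s - 3)(s - 4) / 6
Then f(s) = -34·L_0(s) - 112·L_1(s) - 264·L_2(s) - 514·L_3(s).
Expanding and collecting terms gives f(s) = -4s³ - s² + 3s - 4.
Evaluating at s = -1: f(-1) = -4.

-4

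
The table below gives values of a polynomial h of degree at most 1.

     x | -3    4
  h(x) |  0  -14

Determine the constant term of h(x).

-6

Write h(x) = ax + b. Substituting each data point gives a linear system:
  -3a + b = 0
  4a + b = -14
Solving the system yields a = -2, b = -6.
So h(x) = -2x - 6.
The constant term is -6.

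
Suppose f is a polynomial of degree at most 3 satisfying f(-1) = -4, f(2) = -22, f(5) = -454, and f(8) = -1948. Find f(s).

Write f(s) = as^3 + bs^2 + cs + d. Substituting each data point gives a linear system:
  -a + b - c + d = -4
  8a + 4b + 2c + d = -22
  125a + 25b + 5c + d = -454
  512a + 64b + 8c + d = -1948
Solving the system yields a = -4, b = 1, c = 5, d = -4.
So f(s) = -4s³ + s² + 5s - 4.
Check: f(5) = -454. ✓

f(s) = -4s^3 + s^2 + 5s - 4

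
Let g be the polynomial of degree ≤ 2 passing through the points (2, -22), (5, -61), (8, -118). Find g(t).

g(t) = -t^2 - 6t - 6

Using the Lagrange interpolation formula with nodes 2, 5, 8:
  L_0(t) = (t - 5)(t - 8) / 18
  L_1(t) = (t - 2)(t - 8) / -9
  L_2(t) = (t - 2)(t - 5) / 18
Then g(t) = -22·L_0(t) - 61·L_1(t) - 118·L_2(t).
Expanding and collecting terms gives g(t) = -t² - 6t - 6.
Check: g(8) = -118. ✓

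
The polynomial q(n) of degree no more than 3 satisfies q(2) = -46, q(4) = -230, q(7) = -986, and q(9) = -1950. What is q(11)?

-3394

Write q(n) = an^3 + bn^2 + cn + d. Substituting each data point gives a linear system:
  8a + 4b + 2c + d = -46
  64a + 16b + 4c + d = -230
  343a + 49b + 7c + d = -986
  729a + 81b + 9c + d = -1950
Solving the system yields a = -2, b = -6, c = 0, d = -6.
So q(n) = -2n^3 - 6n^2 - 6.
Then q(11) = -3394.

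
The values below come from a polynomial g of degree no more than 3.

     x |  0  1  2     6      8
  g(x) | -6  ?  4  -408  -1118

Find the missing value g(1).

2

The 4 known points determine the degree-3 polynomial uniquely.
Write g(x) = ax^3 + bx^2 + cx + d. Substituting each data point gives a linear system:
  d = -6
  8a + 4b + 2c + d = 4
  216a + 36b + 6c + d = -408
  512a + 64b + 8c + d = -1118
Solving the system yields a = -3, b = 6, c = 5, d = -6.
So g(x) = -3x^3 + 6x^2 + 5x - 6.
Then g(1) = 2.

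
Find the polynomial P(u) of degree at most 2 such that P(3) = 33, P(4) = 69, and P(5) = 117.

Using the Lagrange interpolation formula with nodes 3, 4, 5:
  L_0(u) = (u - 4)(u - 5) / 2
  L_1(u) = (u - 3)(u - 5) / -1
  L_2(u) = (u - 3)(u - 4) / 2
Then P(u) = 33·L_0(u) + 69·L_1(u) + 117·L_2(u).
Expanding and collecting terms gives P(u) = 6u^2 - 6u - 3.
Check: P(3) = 33. ✓

P(u) = 6u^2 - 6u - 3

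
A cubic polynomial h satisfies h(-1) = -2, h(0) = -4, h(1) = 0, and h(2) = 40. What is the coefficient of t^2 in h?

Write h(t) = at^3 + bt^2 + ct + d. Substituting each data point gives a linear system:
  -a + b - c + d = -2
  d = -4
  a + b + c + d = 0
  8a + 4b + 2c + d = 40
Solving the system yields a = 5, b = 3, c = -4, d = -4.
So h(t) = 5t³ + 3t² - 4t - 4.
The coefficient of t^2 is 3.

3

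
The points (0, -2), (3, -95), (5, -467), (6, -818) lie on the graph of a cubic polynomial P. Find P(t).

Using the Lagrange interpolation formula with nodes 0, 3, 5, 6:
  L_0(t) = (t - 3)(t - 5)(t - 6) / -90
  L_1(t) = t(t - 5)(t - 6) / 18
  L_2(t) = t(t - 3)(t - 6) / -10
  L_3(t) = t(t - 3)(t - 5) / 18
Then P(t) = -2·L_0(t) - 95·L_1(t) - 467·L_2(t) - 818·L_3(t).
Expanding and collecting terms gives P(t) = -4t³ + t² + 2t - 2.
Check: P(5) = -467. ✓

P(t) = -4t^3 + t^2 + 2t - 2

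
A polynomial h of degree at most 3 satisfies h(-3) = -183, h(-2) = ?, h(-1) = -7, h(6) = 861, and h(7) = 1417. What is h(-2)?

-59

The 4 known points determine the degree-3 polynomial uniquely.
Write h(x) = ax^3 + bx^2 + cx + d. Substituting each data point gives a linear system:
  -27a + 9b - 3c + d = -183
  -a + b - c + d = -7
  216a + 36b + 6c + d = 861
  343a + 49b + 7c + d = 1417
Solving the system yields a = 5, b = -6, c = -1, d = 3.
So h(x) = 5x^3 - 6x^2 - x + 3.
Then h(-2) = -59.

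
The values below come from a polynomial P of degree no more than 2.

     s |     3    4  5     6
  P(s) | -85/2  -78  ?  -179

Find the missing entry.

-247/2

On equispaced nodes a degree-2 polynomial has vanishing third forward difference, so
  - P(3) + 3·P(4) - 3·P(5) + P(6) = 0.
Substituting the known values and solving for P(5):
  -3·P(5) = 741/2
  P(5) = -247/2.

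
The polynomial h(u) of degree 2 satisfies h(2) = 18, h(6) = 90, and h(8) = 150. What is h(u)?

h(u) = 2u^2 + 2u + 6

Using the Lagrange interpolation formula with nodes 2, 6, 8:
  L_0(u) = (u - 6)(u - 8) / 24
  L_1(u) = (u - 2)(u - 8) / -8
  L_2(u) = (u - 2)(u - 6) / 12
Then h(u) = 18·L_0(u) + 90·L_1(u) + 150·L_2(u).
Expanding and collecting terms gives h(u) = 2u² + 2u + 6.
Check: h(8) = 150. ✓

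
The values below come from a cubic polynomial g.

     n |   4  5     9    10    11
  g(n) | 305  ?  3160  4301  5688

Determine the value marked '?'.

The 4 known points determine the degree-3 polynomial uniquely.
Write g(n) = an^3 + bn^2 + cn + d. Substituting each data point gives a linear system:
  64a + 16b + 4c + d = 305
  729a + 81b + 9c + d = 3160
  1000a + 100b + 10c + d = 4301
  1331a + 121b + 11c + d = 5688
Solving the system yields a = 4, b = 3, c = 0, d = 1.
So g(n) = 4n^3 + 3n^2 + 1.
Then g(5) = 576.

576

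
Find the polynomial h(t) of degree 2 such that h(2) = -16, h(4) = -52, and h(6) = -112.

Using the Lagrange interpolation formula with nodes 2, 4, 6:
  L_0(t) = (t - 4)(t - 6) / 8
  L_1(t) = (t - 2)(t - 6) / -4
  L_2(t) = (t - 2)(t - 4) / 8
Then h(t) = -16·L_0(t) - 52·L_1(t) - 112·L_2(t).
Expanding and collecting terms gives h(t) = -3t² - 4.
Check: h(2) = -16. ✓

h(t) = -3t^2 - 4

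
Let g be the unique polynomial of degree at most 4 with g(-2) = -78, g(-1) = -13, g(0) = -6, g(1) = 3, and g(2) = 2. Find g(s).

g(s) = -3s^4 + 4s^3 + 4s^2 + 4s - 6

Write g(s) = as^4 + bs^3 + cs^2 + ds + e. Substituting each data point gives a linear system:
  16a - 8b + 4c - 2d + e = -78
  a - b + c - d + e = -13
  e = -6
  a + b + c + d + e = 3
  16a + 8b + 4c + 2d + e = 2
Solving the system yields a = -3, b = 4, c = 4, d = 4, e = -6.
So g(s) = -3s^4 + 4s^3 + 4s^2 + 4s - 6.
Check: g(1) = 3. ✓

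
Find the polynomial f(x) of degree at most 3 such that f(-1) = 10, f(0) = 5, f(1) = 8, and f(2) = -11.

f(x) = -5x^3 + 4x^2 + 4x + 5

Write f(x) = ax^3 + bx^2 + cx + d. Substituting each data point gives a linear system:
  -a + b - c + d = 10
  d = 5
  a + b + c + d = 8
  8a + 4b + 2c + d = -11
Solving the system yields a = -5, b = 4, c = 4, d = 5.
So f(x) = -5x^3 + 4x^2 + 4x + 5.
Check: f(0) = 5. ✓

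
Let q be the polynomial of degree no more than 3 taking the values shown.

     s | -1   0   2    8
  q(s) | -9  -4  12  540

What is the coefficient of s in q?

Write q(s) = as^3 + bs^2 + cs + d. Substituting each data point gives a linear system:
  -a + b - c + d = -9
  d = -4
  8a + 4b + 2c + d = 12
  512a + 64b + 8c + d = 540
Solving the system yields a = 1, b = 0, c = 4, d = -4.
So q(s) = s^3 + 4s - 4.
The coefficient of s is 4.

4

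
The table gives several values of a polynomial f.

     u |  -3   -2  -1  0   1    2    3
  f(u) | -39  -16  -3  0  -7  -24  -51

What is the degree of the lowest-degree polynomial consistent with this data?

Forward differences of the values at u = -3, -2, -1, 0, 1, 2, 3:
  f  : -39  -16  -3  0  -7  -24  -51
  Δ  : 23  13  3  -7  -17  -27
  Δ^2: -10  -10  -10  -10  -10
  Δ^3: 0  0  0  0
  Δ^4: 0  0  0
  Δ^5: 0  0
  Δ^6: 0
The second differences are constant (-10) and nonzero, while all higher differences vanish, so the minimal degree is 2.

2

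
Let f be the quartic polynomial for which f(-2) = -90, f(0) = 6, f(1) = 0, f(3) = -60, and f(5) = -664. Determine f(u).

Write f(u) = au^4 + bu^3 + cu^2 + du + e. Substituting each data point gives a linear system:
  16a - 8b + 4c - 2d + e = -90
  e = 6
  a + b + c + d + e = 0
  81a + 27b + 9c + 3d + e = -60
  625a + 125b + 25c + 5d + e = -664
Solving the system yields a = -2, b = 6, c = -6, d = -4, e = 6.
So f(u) = -2u⁴ + 6u³ - 6u² - 4u + 6.
Check: f(-2) = -90. ✓

f(u) = -2u^4 + 6u^3 - 6u^2 - 4u + 6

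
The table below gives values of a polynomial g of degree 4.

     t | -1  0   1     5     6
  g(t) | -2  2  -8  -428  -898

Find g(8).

Write g(t) = at^4 + bt^3 + ct^2 + dt + e. Substituting each data point gives a linear system:
  a - b + c - d + e = -2
  e = 2
  a + b + c + d + e = -8
  625a + 125b + 25c + 5d + e = -428
  1296a + 216b + 36c + 6d + e = -898
Solving the system yields a = -1, b = 3, c = -6, d = -6, e = 2.
So g(t) = -t⁴ + 3t³ - 6t² - 6t + 2.
Then g(8) = -2990.

-2990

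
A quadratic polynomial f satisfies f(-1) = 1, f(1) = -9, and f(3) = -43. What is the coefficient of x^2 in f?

Write f(x) = ax^2 + bx + c. Substituting each data point gives a linear system:
  a - b + c = 1
  a + b + c = -9
  9a + 3b + c = -43
Solving the system yields a = -3, b = -5, c = -1.
So f(x) = -3x^2 - 5x - 1.
The leading coefficient is -3.

-3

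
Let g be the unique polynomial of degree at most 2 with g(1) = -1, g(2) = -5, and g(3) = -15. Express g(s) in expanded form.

Using the Lagrange interpolation formula with nodes 1, 2, 3:
  L_0(s) = (s - 2)(s - 3) / 2
  L_1(s) = (s - 1)(s - 3) / -1
  L_2(s) = (s - 1)(s - 2) / 2
Then g(s) = -1·L_0(s) - 5·L_1(s) - 15·L_2(s).
Expanding and collecting terms gives g(s) = -3s^2 + 5s - 3.
Check: g(2) = -5. ✓

g(s) = -3s^2 + 5s - 3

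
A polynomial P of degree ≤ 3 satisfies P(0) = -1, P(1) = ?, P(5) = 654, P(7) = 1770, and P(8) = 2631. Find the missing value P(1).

The 4 known points determine the degree-3 polynomial uniquely.
Write P(s) = as^3 + bs^2 + cs + d. Substituting each data point gives a linear system:
  d = -1
  125a + 25b + 5c + d = 654
  343a + 49b + 7c + d = 1770
  512a + 64b + 8c + d = 2631
Solving the system yields a = 5, b = 1, c = 1, d = -1.
So P(s) = 5s^3 + s^2 + s - 1.
Then P(1) = 6.

6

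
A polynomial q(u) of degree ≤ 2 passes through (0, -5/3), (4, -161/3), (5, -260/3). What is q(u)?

Write q(u) = au^2 + bu + c. Substituting each data point gives a linear system:
  c = -5/3
  16a + 4b + c = -161/3
  25a + 5b + c = -260/3
Solving the system yields a = -4, b = 3, c = -5/3.
So q(u) = -4u^2 + 3u - 5/3.
Check: q(4) = -161/3. ✓

q(u) = -4u^2 + 3u - 5/3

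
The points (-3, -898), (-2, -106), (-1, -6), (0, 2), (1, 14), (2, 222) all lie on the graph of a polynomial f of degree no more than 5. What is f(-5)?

-13078

Write f(x) = ax^5 + bx^4 + cx^3 + dx^2 + ex + k. Substituting each data point gives a linear system:
  -243a + 81b - 27c + 9d - 3e + k = -898
  -32a + 16b - 8c + 4d - 2e + k = -106
  -a + b - c + d - e + k = -6
  k = 2
  a + b + c + d + e + k = 14
  32a + 16b + 8c + 4d + 2e + k = 222
Solving the system yields a = 5, b = 4, c = -1, d = -2, e = 6, k = 2.
So f(x) = 5x⁵ + 4x⁴ - x³ - 2x² + 6x + 2.
Then f(-5) = -13078.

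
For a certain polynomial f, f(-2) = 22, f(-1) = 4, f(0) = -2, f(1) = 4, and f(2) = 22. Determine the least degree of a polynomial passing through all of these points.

2

Forward differences of the values at n = -2, -1, 0, 1, 2:
  f  : 22  4  -2  4  22
  Δ  : -18  -6  6  18
  Δ^2: 12  12  12
  Δ^3: 0  0
  Δ^4: 0
The second differences are constant (12) and nonzero, while all higher differences vanish, so the minimal degree is 2.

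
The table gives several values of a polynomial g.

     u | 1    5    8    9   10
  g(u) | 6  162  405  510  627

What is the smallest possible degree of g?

2

Divided differences on the nodes 1, 5, 8, 9, 10:
  order 0: 6  162  405  510  627
  order 1: 39  81  105  117
  order 2: 6  6  6
  order 3: 0  0
  order 4: 0
The order-2 divided differences are all 6 (nonzero) and every higher order vanishes, so the data lies on a polynomial of degree exactly 2.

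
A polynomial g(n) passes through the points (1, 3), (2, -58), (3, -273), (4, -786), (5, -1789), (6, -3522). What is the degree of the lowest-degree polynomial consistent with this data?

4

Forward differences of the values at n = 1, 2, 3, 4, 5, 6:
  g  : 3  -58  -273  -786  -1789  -3522
  Δ  : -61  -215  -513  -1003  -1733
  Δ^2: -154  -298  -490  -730
  Δ^3: -144  -192  -240
  Δ^4: -48  -48
  Δ^5: 0
The fourth differences are constant (-48) and nonzero, while all higher differences vanish, so the minimal degree is 4.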